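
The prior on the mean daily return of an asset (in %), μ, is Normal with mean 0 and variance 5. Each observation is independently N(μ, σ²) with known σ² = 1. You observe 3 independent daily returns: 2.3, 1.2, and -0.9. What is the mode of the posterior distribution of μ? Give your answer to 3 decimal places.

μ̂_MAP = 0.813

n = 3; x̄ = (2.3 + 1.2 + (-0.9))/3 = 2.6/3 = 13/15 ≈ 0.8667.
For a Normal prior and Normal likelihood with known variance, the posterior is Normal; its mode equals its mean, the precision-weighted average.
Prior precision 1/σ₀² = 1/5 = 0.2; data precision n/σ² = 3/1 = 3.
μ̂ = (0.2·0 + 3·(13/15)) / (0.2 + 3) = 2.6/3.2 = 0.8125 ≈ 0.813.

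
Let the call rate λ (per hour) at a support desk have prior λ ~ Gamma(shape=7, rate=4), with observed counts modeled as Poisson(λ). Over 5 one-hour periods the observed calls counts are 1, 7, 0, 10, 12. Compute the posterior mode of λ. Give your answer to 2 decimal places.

λ̂_MAP = 4.00

Σxᵢ = 1+7+0+10+12 = 30, with n = 5.
Posterior ∝ λ^6e^(−4λ) · λ^30e^(−5λ) = λ^36e^(−9λ), i.e. Gamma(shape=37, rate=9).
The mode of a Gamma(a, b) with a ≥ 1 (shape–rate) is (a−1)/b = 36/9 ≈ 4.00.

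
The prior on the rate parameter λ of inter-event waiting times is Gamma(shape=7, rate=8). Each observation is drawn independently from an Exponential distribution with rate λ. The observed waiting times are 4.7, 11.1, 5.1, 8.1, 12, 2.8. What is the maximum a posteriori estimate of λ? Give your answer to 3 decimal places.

The Exponential(rate=λ) likelihood is ∝ λ^n e^(−λΣtᵢ). Here n = 6 and Σtᵢ = 4.7 + 11.1 + 5.1 + 8.1 + 12 + 2.8 = 43.8.
Posterior ∝ λ^6e^(−8λ) · λ^6e^(−43.8λ) = λ^12e^(−51.8λ), i.e. Gamma(13, 51.8).
Mode = (a−1)/b = 12/51.8 ≈ 0.232.

λ̂_MAP = 0.232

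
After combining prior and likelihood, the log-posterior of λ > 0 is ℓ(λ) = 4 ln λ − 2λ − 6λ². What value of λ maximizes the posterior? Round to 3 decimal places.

λ̂_MAP = 0.500

ℓ'(λ) = 4/λ − 2 − 12λ. Setting this to zero and multiplying by λ: 12λ² + 2λ − 4 = 0.
λ = (−2 + √(2² + 4·12·4)) / (2·12) = (−2 + √196) / 24 = (−2 + 14)/24 = 1/2.
ℓ''(λ) = −4/λ² − 12 < 0, confirming a maximum.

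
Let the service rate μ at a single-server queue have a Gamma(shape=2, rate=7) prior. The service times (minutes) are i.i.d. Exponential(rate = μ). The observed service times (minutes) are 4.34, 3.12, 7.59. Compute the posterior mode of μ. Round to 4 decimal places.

μ̂_MAP = 0.1814

The Exponential(rate=μ) likelihood is ∝ μ^n e^(−μΣtᵢ). Here n = 3 and Σtᵢ = 4.34 + 3.12 + 7.59 = 15.05.
Posterior ∝ μe^(−7μ) · μ^3e^(−15.05μ) = μ^4e^(−22.05μ), i.e. Gamma(5, 22.05).
Mode = (a−1)/b = 4/22.05 ≈ 0.1814.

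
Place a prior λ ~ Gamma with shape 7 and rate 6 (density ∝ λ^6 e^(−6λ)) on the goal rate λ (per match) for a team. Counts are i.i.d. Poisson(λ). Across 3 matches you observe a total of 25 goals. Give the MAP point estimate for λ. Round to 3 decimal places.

λ̂_MAP = 3.444

Σxᵢ = 25, n = 3.
Posterior ∝ λ^6e^(−6λ) · λ^25e^(−3λ) = λ^31e^(−9λ), i.e. Gamma(shape=32, rate=9).
The mode of a Gamma(a, b) with a ≥ 1 (shape–rate) is (a−1)/b = 31/9 ≈ 3.444.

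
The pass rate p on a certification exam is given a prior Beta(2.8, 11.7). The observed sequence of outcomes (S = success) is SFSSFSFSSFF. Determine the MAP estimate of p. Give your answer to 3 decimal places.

p̂_MAP = 0.332

Prior: Beta(2.8, 11.7).
Data: 6 successes in 11 trials (from the sequence). The binomial likelihood contributes p^6(1−p)^5, so the posterior is Beta(2.8+6, 11.7+5) = Beta(8.8, 16.7).
For Beta(a, b) with a, b > 1 the mode is (a−1)/(a+b−2) = 7.8/23.5 ≈ 0.332.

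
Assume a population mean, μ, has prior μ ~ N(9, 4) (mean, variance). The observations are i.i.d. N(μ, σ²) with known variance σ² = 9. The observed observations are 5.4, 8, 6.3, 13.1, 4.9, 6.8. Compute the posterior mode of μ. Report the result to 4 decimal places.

μ̂_MAP = 7.8485

n = 6; x̄ = (5.4 + 8 + 6.3 + 13.1 + 4.9 + 6.8)/6 = 44.5/6 = 89/12 ≈ 7.4167.
For a Normal prior and Normal likelihood with known variance, the posterior is Normal; its mode equals its mean, the precision-weighted average.
Prior precision 1/σ₀² = 1/4 = 0.25; data precision n/σ² = 6/9 = 2/3.
μ̂ = (0.25·9 + (2/3)·(89/12)) / (0.25 + 2/3) = (259/36)/(11/12) = 259/33 ≈ 7.8485.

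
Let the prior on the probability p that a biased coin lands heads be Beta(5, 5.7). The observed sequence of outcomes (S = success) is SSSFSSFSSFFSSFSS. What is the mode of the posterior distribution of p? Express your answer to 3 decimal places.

p̂_MAP = 0.607

Prior: Beta(5, 5.7).
Data: 11 successes in 16 trials (from the sequence). The binomial likelihood contributes p^11(1−p)^5, so the posterior is Beta(5+11, 5.7+5) = Beta(16, 10.7).
For Beta(a, b) with a, b > 1 the mode is (a−1)/(a+b−2) = 15/24.7 ≈ 0.607.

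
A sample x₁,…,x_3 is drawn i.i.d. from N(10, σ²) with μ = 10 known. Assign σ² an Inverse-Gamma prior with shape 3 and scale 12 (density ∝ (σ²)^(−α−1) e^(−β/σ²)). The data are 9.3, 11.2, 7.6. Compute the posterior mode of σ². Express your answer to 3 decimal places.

Sum of squared deviations about the known mean: SS = (9.3−10)² + (11.2−10)² + (7.6−10)² = 7.69.
The Normal likelihood contributes (σ²)^(−n/2) exp(−SS/(2σ²)), so the posterior is Inverse-Gamma(α + n/2, β + SS/2) = Inverse-Gamma(4.5, 15.845).
The mode of Inverse-Gamma(a, b) is b/(a+1) = 15.845/5.5 ≈ 2.881.

σ̂²_MAP = 2.881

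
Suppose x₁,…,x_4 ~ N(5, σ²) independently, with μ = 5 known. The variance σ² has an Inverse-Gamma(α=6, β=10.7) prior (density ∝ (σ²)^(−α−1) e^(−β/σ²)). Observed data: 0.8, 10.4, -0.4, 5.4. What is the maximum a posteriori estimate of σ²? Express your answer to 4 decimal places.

σ̂²_MAP = 5.4178

Sum of squared deviations about the known mean: SS = (0.8−5)² + (10.4−5)² + (-0.4−5)² + (5.4−5)² = 76.12.
The Normal likelihood contributes (σ²)^(−n/2) exp(−SS/(2σ²)), so the posterior is Inverse-Gamma(α + n/2, β + SS/2) = Inverse-Gamma(8, 48.76).
The mode of Inverse-Gamma(a, b) is b/(a+1) = 48.76/9 ≈ 5.4178.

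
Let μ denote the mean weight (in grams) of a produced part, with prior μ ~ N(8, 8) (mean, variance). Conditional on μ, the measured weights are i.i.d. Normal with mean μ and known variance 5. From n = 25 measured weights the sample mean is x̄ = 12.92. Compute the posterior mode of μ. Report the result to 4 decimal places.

n = 25, x̄ = 12.92.
For a Normal prior and Normal likelihood with known variance, the posterior is Normal; its mode equals its mean, the precision-weighted average.
Prior precision 1/σ₀² = 1/8 = 0.125; data precision n/σ² = 25/5 = 5.
μ̂ = (0.125·8 + 5·12.92) / (0.125 + 5) = 65.6/5.125 = 12.8000.

μ̂_MAP = 12.8000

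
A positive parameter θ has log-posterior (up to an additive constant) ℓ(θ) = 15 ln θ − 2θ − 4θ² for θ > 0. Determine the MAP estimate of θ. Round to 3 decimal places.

θ̂_MAP = 1.250

ℓ'(θ) = 15/θ − 2 − 8θ. Setting this to zero and multiplying by θ: 8θ² + 2θ − 15 = 0.
θ = (−2 + √(2² + 4·8·15)) / (2·8) = (−2 + √484) / 16 = (−2 + 22)/16 = 5/4.
ℓ''(θ) = −15/θ² − 8 < 0, confirming a maximum.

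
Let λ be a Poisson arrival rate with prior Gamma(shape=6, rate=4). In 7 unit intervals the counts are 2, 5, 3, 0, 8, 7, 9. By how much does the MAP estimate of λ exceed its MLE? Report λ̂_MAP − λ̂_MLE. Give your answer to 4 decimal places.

Σxᵢ = 34. Posterior is Gamma(40, 11); MAP = (40−1)/11 = 39/11 ≈ 3.54545.
MLE = x̄ = 34/7 ≈ 4.85714.
Difference = 39/11 − 34/7 = -101/77 ≈ -1.3117.

MAP − MLE = -1.3117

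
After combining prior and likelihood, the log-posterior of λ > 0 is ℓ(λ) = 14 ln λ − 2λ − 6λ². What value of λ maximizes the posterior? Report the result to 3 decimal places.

ℓ'(λ) = 14/λ − 2 − 12λ. Setting this to zero and multiplying by λ: 12λ² + 2λ − 14 = 0.
λ = (−2 + √(2² + 4·12·14)) / (2·12) = (−2 + √676) / 24 = (−2 + 26)/24 = 1.
ℓ''(λ) = −14/λ² − 12 < 0, confirming a maximum.

λ̂_MAP = 1.000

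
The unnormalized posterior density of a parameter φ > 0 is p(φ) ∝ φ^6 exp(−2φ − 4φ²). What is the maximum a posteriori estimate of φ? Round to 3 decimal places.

ℓ'(φ) = 6/φ − 2 − 8φ. Setting this to zero and multiplying by φ: 8φ² + 2φ − 6 = 0.
φ = (−2 + √(2² + 4·8·6)) / (2·8) = (−2 + √196) / 16 = (−2 + 14)/16 = 3/4.
ℓ''(φ) = −6/φ² − 8 < 0, confirming a maximum.

φ̂_MAP = 0.750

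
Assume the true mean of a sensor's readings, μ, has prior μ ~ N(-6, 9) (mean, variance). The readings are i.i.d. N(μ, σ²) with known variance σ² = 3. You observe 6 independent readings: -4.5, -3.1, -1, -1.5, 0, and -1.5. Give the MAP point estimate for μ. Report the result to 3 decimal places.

n = 6; x̄ = ((-4.5) + (-3.1) + (-1) + (-1.5) + 0 + (-1.5))/6 = -11.6/6 = -29/15 ≈ -1.9333.
For a Normal prior and Normal likelihood with known variance, the posterior is Normal; its mode equals its mean, the precision-weighted average.
Prior precision 1/σ₀² = 1/9; data precision n/σ² = 6/3 = 2.
μ̂ = ((1/9)·(-6) + 2·(-29/15)) / (1/9 + 2) = (-68/15)/(19/9) = -204/95 ≈ -2.147.

μ̂_MAP = -2.147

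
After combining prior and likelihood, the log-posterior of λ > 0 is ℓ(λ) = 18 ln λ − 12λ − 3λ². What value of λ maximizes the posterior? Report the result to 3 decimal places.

λ̂_MAP = 1.000

ℓ'(λ) = 18/λ − 12 − 6λ. Setting this to zero and multiplying by λ: 6λ² + 12λ − 18 = 0.
λ = (−12 + √(12² + 4·6·18)) / (2·6) = (−12 + √576) / 12 = (−12 + 24)/12 = 1.
ℓ''(λ) = −18/λ² − 6 < 0, confirming a maximum.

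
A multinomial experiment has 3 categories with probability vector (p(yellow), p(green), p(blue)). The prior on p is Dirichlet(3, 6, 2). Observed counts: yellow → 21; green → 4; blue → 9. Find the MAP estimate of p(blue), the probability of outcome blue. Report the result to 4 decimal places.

The posterior is Dirichlet(αᵢ + nᵢ) = Dirichlet(24, 10, 11).
For a Dirichlet(a₁,…,a_K) with all aᵢ > 1, the mode has j-th component (aⱼ − 1)/(Σaᵢ − K).
Here Σaᵢ = 45 and K = 3, so p(blue) = (11 − 1)/(45 − 3) = 10/42 ≈ 0.2381.

MAP estimate of p(blue) = 0.2381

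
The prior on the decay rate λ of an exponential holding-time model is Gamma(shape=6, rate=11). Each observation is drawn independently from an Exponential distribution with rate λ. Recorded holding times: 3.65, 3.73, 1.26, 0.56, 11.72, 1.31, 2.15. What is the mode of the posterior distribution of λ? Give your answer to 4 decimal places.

λ̂_MAP = 0.3392

The Exponential(rate=λ) likelihood is ∝ λ^n e^(−λΣtᵢ). Here n = 7 and Σtᵢ = 3.65 + 3.73 + 1.26 + 0.56 + 11.72 + 1.31 + 2.15 = 24.38.
Posterior ∝ λ^5e^(−11λ) · λ^7e^(−24.38λ) = λ^12e^(−35.38λ), i.e. Gamma(13, 35.38).
Mode = (a−1)/b = 12/35.38 ≈ 0.3392.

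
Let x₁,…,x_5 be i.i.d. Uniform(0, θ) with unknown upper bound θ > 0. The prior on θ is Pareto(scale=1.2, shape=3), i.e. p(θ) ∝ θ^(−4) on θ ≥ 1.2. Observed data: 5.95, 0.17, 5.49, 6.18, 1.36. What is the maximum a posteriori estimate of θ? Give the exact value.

θ̂_MAP = 6.18

The Uniform(0, θ) likelihood is θ^(−n) for θ ≥ max(xᵢ), zero otherwise. Here max(xᵢ) = 6.18.
Posterior ∝ θ^(−4) · θ^(−5) = θ^(−9) on θ ≥ max(1.2, 6.18) = 6.18.
This density is strictly decreasing in θ, so the posterior mode lies at the lower boundary of the support.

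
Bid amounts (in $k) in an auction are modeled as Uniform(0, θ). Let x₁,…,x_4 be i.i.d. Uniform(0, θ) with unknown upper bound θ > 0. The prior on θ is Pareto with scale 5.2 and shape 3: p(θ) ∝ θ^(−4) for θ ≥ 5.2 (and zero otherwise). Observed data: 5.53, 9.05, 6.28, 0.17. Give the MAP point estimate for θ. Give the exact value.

The Uniform(0, θ) likelihood is θ^(−n) for θ ≥ max(xᵢ), zero otherwise. Here max(xᵢ) = 9.05.
Posterior ∝ θ^(−4) · θ^(−4) = θ^(−8) on θ ≥ max(5.2, 9.05) = 9.05.
This density is strictly decreasing in θ, so the posterior mode lies at the lower boundary of the support.

θ̂_MAP = 9.05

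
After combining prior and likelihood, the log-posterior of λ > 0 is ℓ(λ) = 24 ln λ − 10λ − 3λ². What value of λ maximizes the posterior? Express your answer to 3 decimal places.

ℓ'(λ) = 24/λ − 10 − 6λ. Setting this to zero and multiplying by λ: 6λ² + 10λ − 24 = 0.
λ = (−10 + √(10² + 4·6·24)) / (2·6) = (−10 + √676) / 12 = (−10 + 26)/12 = 4/3.
ℓ''(λ) = −24/λ² − 6 < 0, confirming a maximum.

λ̂_MAP = 1.333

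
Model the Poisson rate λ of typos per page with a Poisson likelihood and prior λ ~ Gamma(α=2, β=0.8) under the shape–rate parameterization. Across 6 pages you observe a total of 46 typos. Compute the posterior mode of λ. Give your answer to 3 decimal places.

Σxᵢ = 46, n = 6.
Posterior ∝ λe^(−0.8λ) · λ^46e^(−6λ) = λ^47e^(−6.8λ), i.e. Gamma(shape=48, rate=6.8).
The mode of a Gamma(a, b) with a ≥ 1 (shape–rate) is (a−1)/b = 47/6.8 ≈ 6.912.

λ̂_MAP = 6.912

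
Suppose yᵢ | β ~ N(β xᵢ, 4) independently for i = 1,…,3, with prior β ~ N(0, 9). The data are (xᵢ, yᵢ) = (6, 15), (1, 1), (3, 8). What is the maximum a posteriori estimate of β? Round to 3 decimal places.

β̂_MAP = 2.476

log p(β | y) = −Σ(yᵢ − βxᵢ)²/(2·4) − β²/(2·9) + const.
Setting the derivative to zero: Σxᵢ(yᵢ − βxᵢ)/4 − β/9 = 0, so β = Σxᵢyᵢ / (Σxᵢ² + σ²/τ²).
Σxᵢyᵢ = 6·15 + 1·1 + 3·8 = 115; Σxᵢ² = 46; σ²/τ² = 4/9.
β̂_MAP = 115 / (46 + 4/9) = 115/(418/9) = 1035/418 ≈ 2.476.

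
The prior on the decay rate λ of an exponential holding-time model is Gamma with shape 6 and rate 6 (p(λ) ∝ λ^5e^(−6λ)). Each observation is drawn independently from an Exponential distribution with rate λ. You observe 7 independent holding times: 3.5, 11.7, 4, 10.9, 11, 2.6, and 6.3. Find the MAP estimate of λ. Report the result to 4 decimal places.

The Exponential(rate=λ) likelihood is ∝ λ^n e^(−λΣtᵢ). Here n = 7 and Σtᵢ = 3.5 + 11.7 + 4 + 10.9 + 11 + 2.6 + 6.3 = 50.
Posterior ∝ λ^5e^(−6λ) · λ^7e^(−50λ) = λ^12e^(−56λ), i.e. Gamma(13, 56).
Mode = (a−1)/b = 12/56 ≈ 0.2143.

λ̂_MAP = 0.2143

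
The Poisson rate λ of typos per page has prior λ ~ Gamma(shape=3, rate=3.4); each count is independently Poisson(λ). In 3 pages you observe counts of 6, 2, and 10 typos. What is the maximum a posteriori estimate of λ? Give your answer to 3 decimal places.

Σxᵢ = 6+2+10 = 18, with n = 3.
Posterior ∝ λ^2e^(−3.4λ) · λ^18e^(−3λ) = λ^20e^(−6.4λ), i.e. Gamma(shape=21, rate=6.4).
The mode of a Gamma(a, b) with a ≥ 1 (shape–rate) is (a−1)/b = 20/6.4 ≈ 3.125.

λ̂_MAP = 3.125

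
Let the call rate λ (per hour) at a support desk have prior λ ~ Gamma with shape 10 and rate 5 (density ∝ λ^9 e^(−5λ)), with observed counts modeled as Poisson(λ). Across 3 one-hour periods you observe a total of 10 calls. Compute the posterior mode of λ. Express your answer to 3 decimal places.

Σxᵢ = 10, n = 3.
Posterior ∝ λ^9e^(−5λ) · λ^10e^(−3λ) = λ^19e^(−8λ), i.e. Gamma(shape=20, rate=8).
The mode of a Gamma(a, b) with a ≥ 1 (shape–rate) is (a−1)/b = 19/8 ≈ 2.375.

λ̂_MAP = 2.375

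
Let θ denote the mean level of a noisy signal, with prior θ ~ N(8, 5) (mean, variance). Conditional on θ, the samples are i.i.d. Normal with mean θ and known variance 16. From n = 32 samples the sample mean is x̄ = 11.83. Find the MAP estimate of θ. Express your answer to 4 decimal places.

θ̂_MAP = 11.4818

n = 32, x̄ = 11.83.
For a Normal prior and Normal likelihood with known variance, the posterior is Normal; its mode equals its mean, the precision-weighted average.
Prior precision 1/σ₀² = 1/5 = 0.2; data precision n/σ² = 32/16 = 2.
θ̂ = (0.2·8 + 2·11.83) / (0.2 + 2) = 25.26/2.2 = 1263/110 ≈ 11.4818.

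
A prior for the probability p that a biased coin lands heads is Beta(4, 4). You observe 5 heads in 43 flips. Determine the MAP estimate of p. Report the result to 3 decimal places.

Prior: Beta(4, 4).
Data: 5 successes in 43 trials. The binomial likelihood contributes p^5(1−p)^38, so the posterior is Beta(4+5, 4+38) = Beta(9, 42).
For Beta(a, b) with a, b > 1 the mode is (a−1)/(a+b−2) = 8/49 ≈ 0.163.

p̂_MAP = 0.163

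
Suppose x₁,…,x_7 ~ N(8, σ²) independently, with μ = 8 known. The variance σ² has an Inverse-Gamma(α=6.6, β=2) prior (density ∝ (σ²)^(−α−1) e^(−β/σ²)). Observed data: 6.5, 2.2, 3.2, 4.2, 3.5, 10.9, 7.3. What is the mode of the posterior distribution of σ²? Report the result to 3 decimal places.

Sum of squared deviations about the known mean: SS = (6.5−8)² + (2.2−8)² + (3.2−8)² + (4.2−8)² + (3.5−8)² + (10.9−8)² + (7.3−8)² = 102.52.
The Normal likelihood contributes (σ²)^(−n/2) exp(−SS/(2σ²)), so the posterior is Inverse-Gamma(α + n/2, β + SS/2) = Inverse-Gamma(10.1, 53.26).
The mode of Inverse-Gamma(a, b) is b/(a+1) = 53.26/11.1 ≈ 4.798.

σ̂²_MAP = 4.798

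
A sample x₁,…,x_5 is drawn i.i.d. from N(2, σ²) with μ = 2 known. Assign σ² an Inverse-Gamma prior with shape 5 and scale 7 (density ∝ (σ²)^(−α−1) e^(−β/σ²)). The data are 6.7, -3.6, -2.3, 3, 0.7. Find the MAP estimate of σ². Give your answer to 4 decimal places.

Sum of squared deviations about the known mean: SS = (6.7−2)² + (-3.6−2)² + (-2.3−2)² + (3−2)² + (0.7−2)² = 74.63.
The Normal likelihood contributes (σ²)^(−n/2) exp(−SS/(2σ²)), so the posterior is Inverse-Gamma(α + n/2, β + SS/2) = Inverse-Gamma(7.5, 44.315).
The mode of Inverse-Gamma(a, b) is b/(a+1) = 44.315/8.5 ≈ 5.2135.

σ̂²_MAP = 5.2135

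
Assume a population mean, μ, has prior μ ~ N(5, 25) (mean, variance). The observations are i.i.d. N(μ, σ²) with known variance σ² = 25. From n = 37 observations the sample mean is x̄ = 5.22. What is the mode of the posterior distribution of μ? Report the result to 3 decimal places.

μ̂_MAP = 5.214

n = 37, x̄ = 5.22.
For a Normal prior and Normal likelihood with known variance, the posterior is Normal; its mode equals its mean, the precision-weighted average.
Prior precision 1/σ₀² = 1/25 = 0.04; data precision n/σ² = 37/25 = 1.48.
μ̂ = (0.04·5 + 1.48·5.22) / (0.04 + 1.48) = 7.9256/1.52 = 9907/1900 ≈ 5.214.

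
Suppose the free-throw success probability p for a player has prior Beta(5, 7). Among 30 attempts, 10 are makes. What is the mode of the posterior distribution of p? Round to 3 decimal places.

p̂_MAP = 0.350

Prior: Beta(5, 7).
Data: 10 successes in 30 trials. The binomial likelihood contributes p^10(1−p)^20, so the posterior is Beta(5+10, 7+20) = Beta(15, 27).
For Beta(a, b) with a, b > 1 the mode is (a−1)/(a+b−2) = 14/40 ≈ 0.350.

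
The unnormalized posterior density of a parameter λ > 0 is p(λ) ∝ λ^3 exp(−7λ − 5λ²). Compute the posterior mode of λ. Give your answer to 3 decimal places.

ℓ'(λ) = 3/λ − 7 − 10λ. Setting this to zero and multiplying by λ: 10λ² + 7λ − 3 = 0.
λ = (−7 + √(7² + 4·10·3)) / (2·10) = (−7 + √169) / 20 = (−7 + 13)/20 = 3/10.
ℓ''(λ) = −3/λ² − 10 < 0, confirming a maximum.

λ̂_MAP = 0.300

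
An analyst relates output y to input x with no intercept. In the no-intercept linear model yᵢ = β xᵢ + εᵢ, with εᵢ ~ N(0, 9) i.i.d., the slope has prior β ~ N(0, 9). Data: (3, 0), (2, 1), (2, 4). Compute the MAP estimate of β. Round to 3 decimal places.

β̂_MAP = 0.556

log p(β | y) = −Σ(yᵢ − βxᵢ)²/(2·9) − β²/(2·9) + const.
Setting the derivative to zero: Σxᵢ(yᵢ − βxᵢ)/9 − β/9 = 0, so β = Σxᵢyᵢ / (Σxᵢ² + σ²/τ²).
Σxᵢyᵢ = 3·0 + 2·1 + 2·4 = 10; Σxᵢ² = 17; σ²/τ² = 1.
β̂_MAP = 10 / (17 + 1) = 10/18 ≈ 0.556.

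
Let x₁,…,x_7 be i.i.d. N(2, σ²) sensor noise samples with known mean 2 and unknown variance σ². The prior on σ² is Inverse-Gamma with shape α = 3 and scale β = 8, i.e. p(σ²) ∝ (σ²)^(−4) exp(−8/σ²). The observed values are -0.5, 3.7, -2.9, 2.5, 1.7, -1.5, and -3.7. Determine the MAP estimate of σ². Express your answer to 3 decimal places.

Sum of squared deviations about the known mean: SS = (-0.5−2)² + (3.7−2)² + (-2.9−2)² + (2.5−2)² + (1.7−2)² + (-1.5−2)² + (-3.7−2)² = 78.23.
The Normal likelihood contributes (σ²)^(−n/2) exp(−SS/(2σ²)), so the posterior is Inverse-Gamma(α + n/2, β + SS/2) = Inverse-Gamma(6.5, 47.115).
The mode of Inverse-Gamma(a, b) is b/(a+1) = 47.115/7.5 ≈ 6.282.

σ̂²_MAP = 6.282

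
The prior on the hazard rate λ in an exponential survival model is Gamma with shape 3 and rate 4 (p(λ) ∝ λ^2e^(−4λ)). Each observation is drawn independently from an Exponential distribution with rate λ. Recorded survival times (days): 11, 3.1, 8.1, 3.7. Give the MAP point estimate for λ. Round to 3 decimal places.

The Exponential(rate=λ) likelihood is ∝ λ^n e^(−λΣtᵢ). Here n = 4 and Σtᵢ = 11 + 3.1 + 8.1 + 3.7 = 25.9.
Posterior ∝ λ^2e^(−4λ) · λ^4e^(−25.9λ) = λ^6e^(−29.9λ), i.e. Gamma(7, 29.9).
Mode = (a−1)/b = 6/29.9 ≈ 0.201.

λ̂_MAP = 0.201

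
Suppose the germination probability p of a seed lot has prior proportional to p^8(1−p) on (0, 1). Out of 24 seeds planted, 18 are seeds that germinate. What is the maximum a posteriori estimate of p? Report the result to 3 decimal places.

The prior density ∝ p^8(1−p)^1 is the kernel of Beta(9, 2).
Data: 18 successes in 24 trials. The binomial likelihood contributes p^18(1−p)^6, so the posterior is Beta(9+18, 2+6) = Beta(27, 8).
For Beta(a, b) with a, b > 1 the mode is (a−1)/(a+b−2) = 26/33 ≈ 0.788.

p̂_MAP = 0.788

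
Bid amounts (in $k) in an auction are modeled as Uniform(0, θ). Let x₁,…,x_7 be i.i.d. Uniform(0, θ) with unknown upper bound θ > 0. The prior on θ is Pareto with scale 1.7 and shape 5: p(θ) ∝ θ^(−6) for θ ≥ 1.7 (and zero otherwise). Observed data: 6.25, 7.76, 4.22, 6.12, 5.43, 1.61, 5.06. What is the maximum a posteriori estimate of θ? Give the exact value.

The Uniform(0, θ) likelihood is θ^(−n) for θ ≥ max(xᵢ), zero otherwise. Here max(xᵢ) = 7.76.
Posterior ∝ θ^(−6) · θ^(−7) = θ^(−13) on θ ≥ max(1.7, 7.76) = 7.76.
This density is strictly decreasing in θ, so the posterior mode lies at the lower boundary of the support.

θ̂_MAP = 7.76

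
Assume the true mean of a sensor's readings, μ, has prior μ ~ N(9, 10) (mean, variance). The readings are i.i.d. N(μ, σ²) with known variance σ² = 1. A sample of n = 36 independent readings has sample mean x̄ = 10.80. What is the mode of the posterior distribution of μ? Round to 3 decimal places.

n = 36, x̄ = 10.80.
For a Normal prior and Normal likelihood with known variance, the posterior is Normal; its mode equals its mean, the precision-weighted average.
Prior precision 1/σ₀² = 1/10 = 0.1; data precision n/σ² = 36/1 = 36.
μ̂ = (0.1·9 + 36·10.8) / (0.1 + 36) = 389.7/36.1 = 3897/361 ≈ 10.795.

μ̂_MAP = 10.795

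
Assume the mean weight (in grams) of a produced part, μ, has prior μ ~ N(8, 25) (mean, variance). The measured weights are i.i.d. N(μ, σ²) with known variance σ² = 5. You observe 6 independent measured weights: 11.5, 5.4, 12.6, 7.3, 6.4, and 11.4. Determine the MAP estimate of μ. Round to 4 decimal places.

μ̂_MAP = 9.0645

n = 6; x̄ = (11.5 + 5.4 + 12.6 + 7.3 + 6.4 + 11.4)/6 = 54.6/6 = 9.1.
For a Normal prior and Normal likelihood with known variance, the posterior is Normal; its mode equals its mean, the precision-weighted average.
Prior precision 1/σ₀² = 1/25 = 0.04; data precision n/σ² = 6/5 = 1.2.
μ̂ = (0.04·8 + 1.2·9.1) / (0.04 + 1.2) = 11.24/1.24 = 281/31 ≈ 9.0645.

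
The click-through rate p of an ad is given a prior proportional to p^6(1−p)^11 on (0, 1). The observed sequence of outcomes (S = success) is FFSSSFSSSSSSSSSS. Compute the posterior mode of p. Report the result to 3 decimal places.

p̂_MAP = 0.576

The prior density ∝ p^6(1−p)^11 is the kernel of Beta(7, 12).
Data: 13 successes in 16 trials (from the sequence). The binomial likelihood contributes p^13(1−p)^3, so the posterior is Beta(7+13, 12+3) = Beta(20, 15).
For Beta(a, b) with a, b > 1 the mode is (a−1)/(a+b−2) = 19/33 ≈ 0.576.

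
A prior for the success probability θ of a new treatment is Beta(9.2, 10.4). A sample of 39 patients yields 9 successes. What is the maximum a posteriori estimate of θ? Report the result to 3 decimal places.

θ̂_MAP = 0.304

Prior: Beta(9.2, 10.4).
Data: 9 successes in 39 trials. The binomial likelihood contributes θ^9(1−θ)^30, so the posterior is Beta(9.2+9, 10.4+30) = Beta(18.2, 40.4).
For Beta(a, b) with a, b > 1 the mode is (a−1)/(a+b−2) = 17.2/56.6 ≈ 0.304.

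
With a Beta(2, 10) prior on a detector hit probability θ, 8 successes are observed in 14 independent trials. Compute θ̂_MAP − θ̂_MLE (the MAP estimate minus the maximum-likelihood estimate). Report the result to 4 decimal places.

Posterior is Beta(10, 16); MAP = (10−1)/(26−2) = 9/24 ≈ 0.37500.
MLE ignores the prior: θ̂_MLE = k/n = 8/14 ≈ 0.57143.
Difference = 9/24 − 8/14 = -11/56 ≈ -0.1964.

MAP − MLE = -0.1964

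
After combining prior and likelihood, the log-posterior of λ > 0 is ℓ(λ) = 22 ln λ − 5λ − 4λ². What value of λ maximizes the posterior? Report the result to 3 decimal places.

λ̂_MAP = 1.375

ℓ'(λ) = 22/λ − 5 − 8λ. Setting this to zero and multiplying by λ: 8λ² + 5λ − 22 = 0.
λ = (−5 + √(5² + 4·8·22)) / (2·8) = (−5 + √729) / 16 = (−5 + 27)/16 = 11/8.
ℓ''(λ) = −22/λ² − 8 < 0, confirming a maximum.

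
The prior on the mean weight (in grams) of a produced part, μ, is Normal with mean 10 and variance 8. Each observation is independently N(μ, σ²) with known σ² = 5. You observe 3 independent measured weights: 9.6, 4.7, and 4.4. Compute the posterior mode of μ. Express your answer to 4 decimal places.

μ̂_MAP = 6.8828

n = 3; x̄ = (9.6 + 4.7 + 4.4)/3 = 18.7/3 = 187/30 ≈ 6.2333.
For a Normal prior and Normal likelihood with known variance, the posterior is Normal; its mode equals its mean, the precision-weighted average.
Prior precision 1/σ₀² = 1/8 = 0.125; data precision n/σ² = 3/5 = 0.6.
μ̂ = (0.125·10 + 0.6·(187/30)) / (0.125 + 0.6) = 4.99/0.725 = 998/145 ≈ 6.8828.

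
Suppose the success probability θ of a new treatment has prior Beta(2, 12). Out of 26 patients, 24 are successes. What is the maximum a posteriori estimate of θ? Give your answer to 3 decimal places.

θ̂_MAP = 0.658

Prior: Beta(2, 12).
Data: 24 successes in 26 trials. The binomial likelihood contributes θ^24(1−θ)^2, so the posterior is Beta(2+24, 12+2) = Beta(26, 14).
For Beta(a, b) with a, b > 1 the mode is (a−1)/(a+b−2) = 25/38 ≈ 0.658.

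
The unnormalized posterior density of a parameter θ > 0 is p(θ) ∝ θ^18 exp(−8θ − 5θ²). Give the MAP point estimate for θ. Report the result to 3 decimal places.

θ̂_MAP = 1.000

ℓ'(θ) = 18/θ − 8 − 10θ. Setting this to zero and multiplying by θ: 10θ² + 8θ − 18 = 0.
θ = (−8 + √(8² + 4·10·18)) / (2·10) = (−8 + √784) / 20 = (−8 + 28)/20 = 1.
ℓ''(θ) = −18/θ² − 10 < 0, confirming a maximum.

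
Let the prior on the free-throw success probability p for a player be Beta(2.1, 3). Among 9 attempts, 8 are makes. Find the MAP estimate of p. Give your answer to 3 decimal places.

Prior: Beta(2.1, 3).
Data: 8 successes in 9 trials. The binomial likelihood contributes p^8(1−p)^1, so the posterior is Beta(2.1+8, 3+1) = Beta(10.1, 4).
For Beta(a, b) with a, b > 1 the mode is (a−1)/(a+b−2) = 9.1/12.1 ≈ 0.752.

p̂_MAP = 0.752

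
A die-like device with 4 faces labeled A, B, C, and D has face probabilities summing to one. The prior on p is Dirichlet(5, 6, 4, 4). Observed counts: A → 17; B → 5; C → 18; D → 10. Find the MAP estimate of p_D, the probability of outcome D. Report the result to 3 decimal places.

The posterior is Dirichlet(αᵢ + nᵢ) = Dirichlet(22, 11, 22, 14).
For a Dirichlet(a₁,…,a_K) with all aᵢ > 1, the mode has j-th component (aⱼ − 1)/(Σaᵢ − K).
Here Σaᵢ = 69 and K = 4, so p_D = (14 − 1)/(69 − 4) = 13/65 ≈ 0.200.

MAP estimate of p_D = 0.200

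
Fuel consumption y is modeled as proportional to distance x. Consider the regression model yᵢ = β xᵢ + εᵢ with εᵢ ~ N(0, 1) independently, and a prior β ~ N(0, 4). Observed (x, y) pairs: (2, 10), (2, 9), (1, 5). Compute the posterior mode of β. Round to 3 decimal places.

β̂_MAP = 4.649

log p(β | y) = −Σ(yᵢ − βxᵢ)²/(2·1) − β²/(2·4) + const.
Setting the derivative to zero: Σxᵢ(yᵢ − βxᵢ)/1 − β/4 = 0, so β = Σxᵢyᵢ / (Σxᵢ² + σ²/τ²).
Σxᵢyᵢ = 2·10 + 2·9 + 1·5 = 43; Σxᵢ² = 9; σ²/τ² = 0.25.
β̂_MAP = 43 / (9 + 0.25) = 43/9.25 ≈ 4.649.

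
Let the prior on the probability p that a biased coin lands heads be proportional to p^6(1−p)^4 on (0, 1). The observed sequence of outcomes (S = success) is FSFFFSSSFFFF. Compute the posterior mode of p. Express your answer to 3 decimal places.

The prior density ∝ p^6(1−p)^4 is the kernel of Beta(7, 5).
Data: 4 successes in 12 trials (from the sequence). The binomial likelihood contributes p^4(1−p)^8, so the posterior is Beta(7+4, 5+8) = Beta(11, 13).
For Beta(a, b) with a, b > 1 the mode is (a−1)/(a+b−2) = 10/22 ≈ 0.455.

p̂_MAP = 0.455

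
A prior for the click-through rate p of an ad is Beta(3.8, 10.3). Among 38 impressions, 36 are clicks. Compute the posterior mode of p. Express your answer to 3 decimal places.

p̂_MAP = 0.774

Prior: Beta(3.8, 10.3).
Data: 36 successes in 38 trials. The binomial likelihood contributes p^36(1−p)^2, so the posterior is Beta(3.8+36, 10.3+2) = Beta(39.8, 12.3).
For Beta(a, b) with a, b > 1 the mode is (a−1)/(a+b−2) = 38.8/50.1 ≈ 0.774.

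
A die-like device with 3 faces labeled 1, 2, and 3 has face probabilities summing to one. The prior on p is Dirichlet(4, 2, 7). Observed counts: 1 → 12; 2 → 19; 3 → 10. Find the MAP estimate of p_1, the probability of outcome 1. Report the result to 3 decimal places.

MAP estimate: 0.294

The posterior is Dirichlet(αᵢ + nᵢ) = Dirichlet(16, 21, 17).
For a Dirichlet(a₁,…,a_K) with all aᵢ > 1, the mode has j-th component (aⱼ − 1)/(Σaᵢ − K).
Here Σaᵢ = 54 and K = 3, so p_1 = (16 − 1)/(54 − 3) = 15/51 ≈ 0.294.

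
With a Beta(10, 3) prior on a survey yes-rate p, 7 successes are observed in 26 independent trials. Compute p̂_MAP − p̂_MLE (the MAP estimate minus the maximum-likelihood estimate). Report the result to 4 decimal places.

Posterior is Beta(17, 22); MAP = (17−1)/(39−2) = 16/37 ≈ 0.43243.
MLE ignores the prior: p̂_MLE = k/n = 7/26 ≈ 0.26923.
Difference = 16/37 − 7/26 = 157/962 ≈ 0.1632.

MAP − MLE = 0.1632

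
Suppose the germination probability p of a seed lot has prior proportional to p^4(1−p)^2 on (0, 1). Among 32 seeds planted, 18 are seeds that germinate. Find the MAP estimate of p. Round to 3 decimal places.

The prior density ∝ p^4(1−p)^2 is the kernel of Beta(5, 3).
Data: 18 successes in 32 trials. The binomial likelihood contributes p^18(1−p)^14, so the posterior is Beta(5+18, 3+14) = Beta(23, 17).
For Beta(a, b) with a, b > 1 the mode is (a−1)/(a+b−2) = 22/38 ≈ 0.579.

p̂_MAP = 0.579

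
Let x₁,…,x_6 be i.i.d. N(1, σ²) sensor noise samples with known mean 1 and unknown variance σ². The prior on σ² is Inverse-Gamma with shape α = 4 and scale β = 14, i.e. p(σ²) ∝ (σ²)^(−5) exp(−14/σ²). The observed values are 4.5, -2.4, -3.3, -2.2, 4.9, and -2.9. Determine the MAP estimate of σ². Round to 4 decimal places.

Sum of squared deviations about the known mean: SS = (4.5−1)² + (-2.4−1)² + (-3.3−1)² + (-2.2−1)² + (4.9−1)² + (-2.9−1)² = 82.96.
The Normal likelihood contributes (σ²)^(−n/2) exp(−SS/(2σ²)), so the posterior is Inverse-Gamma(α + n/2, β + SS/2) = Inverse-Gamma(7, 55.48).
The mode of Inverse-Gamma(a, b) is b/(a+1) = 55.48/8 ≈ 6.9350.

σ̂²_MAP = 6.9350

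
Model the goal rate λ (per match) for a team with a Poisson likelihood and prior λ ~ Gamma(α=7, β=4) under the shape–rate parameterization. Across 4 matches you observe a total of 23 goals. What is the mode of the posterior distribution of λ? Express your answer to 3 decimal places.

λ̂_MAP = 3.625

Σxᵢ = 23, n = 4.
Posterior ∝ λ^6e^(−4λ) · λ^23e^(−4λ) = λ^29e^(−8λ), i.e. Gamma(shape=30, rate=8).
The mode of a Gamma(a, b) with a ≥ 1 (shape–rate) is (a−1)/b = 29/8 ≈ 3.625.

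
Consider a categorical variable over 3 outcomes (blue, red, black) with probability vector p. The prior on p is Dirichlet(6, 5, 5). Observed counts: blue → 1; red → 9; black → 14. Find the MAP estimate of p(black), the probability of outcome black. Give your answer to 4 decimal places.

MAP estimate of p(black) = 0.4865

The posterior is Dirichlet(αᵢ + nᵢ) = Dirichlet(7, 14, 19).
For a Dirichlet(a₁,…,a_K) with all aᵢ > 1, the mode has j-th component (aⱼ − 1)/(Σaᵢ − K).
Here Σaᵢ = 40 and K = 3, so p(black) = (19 − 1)/(40 − 3) = 18/37 ≈ 0.4865.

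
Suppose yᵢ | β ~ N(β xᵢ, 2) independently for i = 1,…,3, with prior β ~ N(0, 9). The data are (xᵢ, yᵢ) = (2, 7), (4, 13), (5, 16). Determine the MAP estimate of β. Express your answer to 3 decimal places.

log p(β | y) = −Σ(yᵢ − βxᵢ)²/(2·2) − β²/(2·9) + const.
Setting the derivative to zero: Σxᵢ(yᵢ − βxᵢ)/2 − β/9 = 0, so β = Σxᵢyᵢ / (Σxᵢ² + σ²/τ²).
Σxᵢyᵢ = 2·7 + 4·13 + 5·16 = 146; Σxᵢ² = 45; σ²/τ² = 2/9.
β̂_MAP = 146 / (45 + 2/9) = 146/(407/9) = 1314/407 ≈ 3.229.

β̂_MAP = 3.229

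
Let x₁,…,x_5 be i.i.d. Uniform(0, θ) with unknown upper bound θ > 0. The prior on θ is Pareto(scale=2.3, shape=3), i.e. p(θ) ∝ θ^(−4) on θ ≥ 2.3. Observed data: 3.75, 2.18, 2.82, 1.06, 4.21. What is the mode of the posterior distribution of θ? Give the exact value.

θ̂_MAP = 4.21

The Uniform(0, θ) likelihood is θ^(−n) for θ ≥ max(xᵢ), zero otherwise. Here max(xᵢ) = 4.21.
Posterior ∝ θ^(−4) · θ^(−5) = θ^(−9) on θ ≥ max(2.3, 4.21) = 4.21.
This density is strictly decreasing in θ, so the posterior mode lies at the lower boundary of the support.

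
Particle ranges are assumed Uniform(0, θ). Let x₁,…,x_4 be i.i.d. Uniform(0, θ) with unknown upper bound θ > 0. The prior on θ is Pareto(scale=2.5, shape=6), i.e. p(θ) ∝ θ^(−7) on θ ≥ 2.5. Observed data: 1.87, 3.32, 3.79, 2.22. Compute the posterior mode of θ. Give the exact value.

θ̂_MAP = 3.79

The Uniform(0, θ) likelihood is θ^(−n) for θ ≥ max(xᵢ), zero otherwise. Here max(xᵢ) = 3.79.
Posterior ∝ θ^(−7) · θ^(−4) = θ^(−11) on θ ≥ max(2.5, 3.79) = 3.79.
This density is strictly decreasing in θ, so the posterior mode lies at the lower boundary of the support.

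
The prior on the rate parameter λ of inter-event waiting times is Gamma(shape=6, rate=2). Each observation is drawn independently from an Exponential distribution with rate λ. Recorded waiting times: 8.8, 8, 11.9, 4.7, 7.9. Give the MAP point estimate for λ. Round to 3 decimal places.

The Exponential(rate=λ) likelihood is ∝ λ^n e^(−λΣtᵢ). Here n = 5 and Σtᵢ = 8.8 + 8 + 11.9 + 4.7 + 7.9 = 41.3.
Posterior ∝ λ^5e^(−2λ) · λ^5e^(−41.3λ) = λ^10e^(−43.3λ), i.e. Gamma(11, 43.3).
Mode = (a−1)/b = 10/43.3 ≈ 0.231.

λ̂_MAP = 0.231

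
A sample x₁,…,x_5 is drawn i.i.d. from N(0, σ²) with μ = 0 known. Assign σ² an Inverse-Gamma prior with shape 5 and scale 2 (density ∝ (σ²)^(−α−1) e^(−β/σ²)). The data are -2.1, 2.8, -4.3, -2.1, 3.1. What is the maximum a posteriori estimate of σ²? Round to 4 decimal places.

σ̂²_MAP = 2.8682

Sum of squared deviations about the known mean: SS = (-2.1−0)² + (2.8−0)² + (-4.3−0)² + (-2.1−0)² + (3.1−0)² = 44.76.
The Normal likelihood contributes (σ²)^(−n/2) exp(−SS/(2σ²)), so the posterior is Inverse-Gamma(α + n/2, β + SS/2) = Inverse-Gamma(7.5, 24.38).
The mode of Inverse-Gamma(a, b) is b/(a+1) = 24.38/8.5 ≈ 2.8682.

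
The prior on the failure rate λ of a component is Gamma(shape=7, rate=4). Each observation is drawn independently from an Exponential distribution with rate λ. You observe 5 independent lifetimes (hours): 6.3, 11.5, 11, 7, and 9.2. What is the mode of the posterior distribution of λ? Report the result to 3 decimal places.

The Exponential(rate=λ) likelihood is ∝ λ^n e^(−λΣtᵢ). Here n = 5 and Σtᵢ = 6.3 + 11.5 + 11 + 7 + 9.2 = 45.
Posterior ∝ λ^6e^(−4λ) · λ^5e^(−45λ) = λ^11e^(−49λ), i.e. Gamma(12, 49).
Mode = (a−1)/b = 11/49 ≈ 0.224.

λ̂_MAP = 0.224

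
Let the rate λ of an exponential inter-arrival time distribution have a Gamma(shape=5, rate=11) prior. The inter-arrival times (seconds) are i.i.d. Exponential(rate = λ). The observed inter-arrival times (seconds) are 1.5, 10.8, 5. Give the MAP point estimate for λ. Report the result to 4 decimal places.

The Exponential(rate=λ) likelihood is ∝ λ^n e^(−λΣtᵢ). Here n = 3 and Σtᵢ = 1.5 + 10.8 + 5 = 17.3.
Posterior ∝ λ^4e^(−11λ) · λ^3e^(−17.3λ) = λ^7e^(−28.3λ), i.e. Gamma(8, 28.3).
Mode = (a−1)/b = 7/28.3 ≈ 0.2473.

λ̂_MAP = 0.2473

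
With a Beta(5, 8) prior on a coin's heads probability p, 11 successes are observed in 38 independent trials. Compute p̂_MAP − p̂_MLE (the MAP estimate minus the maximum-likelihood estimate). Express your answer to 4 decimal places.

MAP − MLE = 0.0166

Posterior is Beta(16, 35); MAP = (16−1)/(51−2) = 15/49 ≈ 0.30612.
MLE ignores the prior: p̂_MLE = k/n = 11/38 ≈ 0.28947.
Difference = 15/49 − 11/38 = 31/1862 ≈ 0.0166.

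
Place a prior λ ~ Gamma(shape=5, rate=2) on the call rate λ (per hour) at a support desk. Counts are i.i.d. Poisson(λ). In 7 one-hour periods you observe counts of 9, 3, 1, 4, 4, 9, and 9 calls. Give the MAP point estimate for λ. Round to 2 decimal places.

λ̂_MAP = 4.78

Σxᵢ = 9+3+1+4+4+9+9 = 39, with n = 7.
Posterior ∝ λ^4e^(−2λ) · λ^39e^(−7λ) = λ^43e^(−9λ), i.e. Gamma(shape=44, rate=9).
The mode of a Gamma(a, b) with a ≥ 1 (shape–rate) is (a−1)/b = 43/9 ≈ 4.78.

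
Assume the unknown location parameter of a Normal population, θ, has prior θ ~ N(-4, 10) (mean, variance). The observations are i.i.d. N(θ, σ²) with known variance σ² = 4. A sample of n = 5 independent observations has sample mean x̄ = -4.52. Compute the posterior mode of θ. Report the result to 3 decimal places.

θ̂_MAP = -4.481

n = 5, x̄ = -4.52.
For a Normal prior and Normal likelihood with known variance, the posterior is Normal; its mode equals its mean, the precision-weighted average.
Prior precision 1/σ₀² = 1/10 = 0.1; data precision n/σ² = 5/4 = 1.25.
θ̂ = (0.1·(-4) + 1.25·(-4.52)) / (0.1 + 1.25) = (-6.05)/1.35 = -121/27 ≈ -4.481.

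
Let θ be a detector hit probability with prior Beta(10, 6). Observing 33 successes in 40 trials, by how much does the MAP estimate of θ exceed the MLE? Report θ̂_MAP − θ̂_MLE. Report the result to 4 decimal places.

MAP − MLE = -0.0472

Posterior is Beta(43, 13); MAP = (43−1)/(56−2) = 42/54 ≈ 0.77778.
MLE ignores the prior: θ̂_MLE = k/n = 33/40 ≈ 0.82500.
Difference = 42/54 − 33/40 = -17/360 ≈ -0.0472.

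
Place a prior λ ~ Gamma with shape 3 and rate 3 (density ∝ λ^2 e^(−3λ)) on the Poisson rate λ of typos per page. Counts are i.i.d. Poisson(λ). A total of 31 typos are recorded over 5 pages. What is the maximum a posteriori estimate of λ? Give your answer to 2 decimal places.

λ̂_MAP = 4.13

Σxᵢ = 31, n = 5.
Posterior ∝ λ^2e^(−3λ) · λ^31e^(−5λ) = λ^33e^(−8λ), i.e. Gamma(shape=34, rate=8).
The mode of a Gamma(a, b) with a ≥ 1 (shape–rate) is (a−1)/b = 33/8 ≈ 4.13.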